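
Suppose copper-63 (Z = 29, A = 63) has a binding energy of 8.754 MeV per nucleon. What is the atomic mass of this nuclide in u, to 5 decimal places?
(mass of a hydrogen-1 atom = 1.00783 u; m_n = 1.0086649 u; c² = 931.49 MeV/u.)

Total binding energy = 63 × 8.754 = 551.502 MeV
Mass defect = 551.502 MeV / (931.49 MeV/u) = 0.5920643 u
Constituent mass = 29(1.00783) + 34(1.0086649) = 63.5216766 u
Atomic mass = 63.5216766 − 0.5920643 = 62.9296123 u ≈ 62.92961 u (to 5 decimal places)

62.92961 u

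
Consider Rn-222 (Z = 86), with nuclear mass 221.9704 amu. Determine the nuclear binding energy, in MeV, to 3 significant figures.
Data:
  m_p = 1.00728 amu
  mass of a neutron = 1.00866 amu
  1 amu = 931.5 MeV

1710 MeV

With 86 protons and 136 neutrons (A = 222):
Total constituent mass: 86 × 1.00728 + 136 × 1.00866 = 223.80384 amu
Mass defect Δm = 223.80384 − 221.9704 = 1.83344 amu
E_B = 1.83344 × 931.5 = 1707.85 MeV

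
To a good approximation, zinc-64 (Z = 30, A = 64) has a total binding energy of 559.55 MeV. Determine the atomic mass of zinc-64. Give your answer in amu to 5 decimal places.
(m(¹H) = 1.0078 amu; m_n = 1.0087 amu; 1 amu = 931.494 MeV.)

63.92910 amu

Mass defect = 559.55 MeV / (931.494 MeV/amu) = 0.6007017 amu
Constituent mass = 30(1.0078) + 34(1.0087) = 64.5298 amu
Atomic mass = 64.5298 − 0.6007017 = 63.9290983 amu ≈ 63.92910 amu (to 5 decimal places)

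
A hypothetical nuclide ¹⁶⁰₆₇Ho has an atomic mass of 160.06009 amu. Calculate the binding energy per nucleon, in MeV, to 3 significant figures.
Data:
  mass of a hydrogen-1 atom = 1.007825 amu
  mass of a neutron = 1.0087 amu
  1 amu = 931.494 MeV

Σm = 67·m(¹H) + 93·m_n = 67.524275 + 93.8091 = 161.333375 amu
Δm = 161.333375 − 160.06009 = 1.273285 amu
Converting to energy: 1.273285 amu × 931.494 MeV/amu = 1186.06 MeV
BE/A = 1186.06 MeV / 160 = 7.413 MeV/nucleon

7.41 MeV/nucleon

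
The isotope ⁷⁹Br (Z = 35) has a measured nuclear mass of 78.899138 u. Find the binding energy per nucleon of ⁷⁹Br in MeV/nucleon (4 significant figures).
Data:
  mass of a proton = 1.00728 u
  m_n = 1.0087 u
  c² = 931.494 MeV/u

8.707 MeV/nucleon

Σm = 35·m_p + 44·m_n = 35.25480 + 44.3828 = 79.63760 u
The mass defect is 79.63760 − 78.899138 = 0.738462 u.
E_B = 0.738462 × 931.494 = 687.873 MeV
Per nucleon: 687.873 / 79 = 8.707 MeV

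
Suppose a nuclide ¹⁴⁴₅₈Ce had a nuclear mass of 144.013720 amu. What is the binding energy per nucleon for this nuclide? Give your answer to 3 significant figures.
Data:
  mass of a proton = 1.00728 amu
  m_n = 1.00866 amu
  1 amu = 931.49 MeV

Total constituent mass: 58 × 1.00728 + 86 × 1.00866 = 145.16700 amu
The mass defect is 145.16700 − 144.013720 = 1.153280 amu.
Converting to energy: 1.153280 amu × 931.49 MeV/amu = 1074.27 MeV
Dividing by A = 144 gives 7.460 MeV per nucleon.

7.46 MeV/nucleon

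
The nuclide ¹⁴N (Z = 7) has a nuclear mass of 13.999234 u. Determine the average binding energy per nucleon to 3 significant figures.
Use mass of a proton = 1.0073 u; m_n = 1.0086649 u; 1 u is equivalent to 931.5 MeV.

7.49 MeV/nucleon

Mass of separated nucleons = 7(1.0073) + 7(1.0086649) = 7.0511 + 7.0606543 = 14.1117543 u
The mass defect is 14.1117543 − 13.999234 = 0.1125203 u.
Converting to energy: 0.1125203 u × 931.5 MeV/u = 104.813 MeV
Dividing by A = 14 gives 7.487 MeV per nucleon.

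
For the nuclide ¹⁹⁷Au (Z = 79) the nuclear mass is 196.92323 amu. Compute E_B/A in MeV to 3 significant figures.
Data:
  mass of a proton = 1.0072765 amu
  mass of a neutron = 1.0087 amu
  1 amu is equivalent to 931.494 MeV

7.94 MeV/nucleon

Total constituent mass: 79 × 1.0072765 + 118 × 1.0087 = 198.6014435 amu
Mass defect Δm = 198.6014435 − 196.92323 = 1.6782135 amu
Converting to energy: 1.6782135 amu × 931.494 MeV/amu = 1563.25 MeV
Dividing by A = 197 gives 7.935 MeV per nucleon.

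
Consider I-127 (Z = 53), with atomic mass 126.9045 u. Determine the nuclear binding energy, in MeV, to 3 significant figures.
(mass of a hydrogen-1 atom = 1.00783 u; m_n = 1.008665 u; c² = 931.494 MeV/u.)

With 53 protons and 74 neutrons (A = 127):
Total constituent mass: 53 × 1.00783 + 74 × 1.008665 = 128.056200 u
Mass defect Δm = 128.056200 − 126.9045 = 1.151700 u
Converting to energy: 1.151700 u × 931.494 MeV/u = 1072.80 MeV

1070 MeV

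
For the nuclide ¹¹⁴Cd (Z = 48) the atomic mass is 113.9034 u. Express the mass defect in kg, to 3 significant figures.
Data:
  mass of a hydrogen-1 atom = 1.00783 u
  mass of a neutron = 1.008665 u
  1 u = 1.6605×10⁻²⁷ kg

Z = 48, so N = A − Z = 114 − 48 = 66.
Total constituent mass: 48 × 1.00783 + 66 × 1.008665 = 114.947730 u
The mass defect is 114.947730 − 113.9034 = 1.044330 u.
In SI units: 1.044330 u × 1.6605×10⁻²⁷ kg/u = 1.7341e-27 kg

1.73e-27 kg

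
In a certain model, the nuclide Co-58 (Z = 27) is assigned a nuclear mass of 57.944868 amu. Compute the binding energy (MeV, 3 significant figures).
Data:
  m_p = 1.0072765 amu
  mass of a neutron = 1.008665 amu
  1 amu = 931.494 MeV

485 MeV

Σm = 27·m_p + 31·m_n = 27.1964655 + 31.268615 = 58.4650805 amu
Mass defect Δm = 58.4650805 − 57.944868 = 0.5202125 amu
Converting to energy: 0.5202125 amu × 931.494 MeV/amu = 484.575 MeV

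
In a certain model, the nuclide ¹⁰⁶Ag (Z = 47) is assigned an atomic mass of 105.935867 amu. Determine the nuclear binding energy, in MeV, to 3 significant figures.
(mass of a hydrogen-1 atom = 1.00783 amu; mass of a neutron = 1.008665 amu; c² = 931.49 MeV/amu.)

With 47 protons and 59 neutrons (A = 106):
Mass of separated nucleons = 47(1.00783) + 59(1.008665) = 47.36801 + 59.511235 = 106.879245 amu
Δm = 106.879245 − 105.935867 = 0.943378 amu
Binding energy = Δm·c² = 0.943378 × 931.49 MeV/amu = 878.747 MeV

879 MeV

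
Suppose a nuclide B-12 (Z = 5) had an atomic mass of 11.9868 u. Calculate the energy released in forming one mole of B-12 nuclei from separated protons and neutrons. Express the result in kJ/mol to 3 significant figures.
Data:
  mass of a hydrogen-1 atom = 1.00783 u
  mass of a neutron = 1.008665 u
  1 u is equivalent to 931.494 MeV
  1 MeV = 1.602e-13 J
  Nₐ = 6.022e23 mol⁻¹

With 5 protons and 7 neutrons (A = 12):
Σm = 5·m(¹H) + 7·m_n = 5.03915 + 7.060655 = 12.099805 u
Δm = 12.099805 − 11.9868 = 0.113005 u
Binding energy = Δm·c² = 0.113005 × 931.494 MeV/u = 105.263 MeV
Per nucleus in joules: 105.263 MeV × 1.602e-13 J/MeV = 1.6863e-11 J
Per mole: 1.6863e-11 J × 6.022e23 mol⁻¹ = 1.0155e+13 J/mol

1.02e+10 kJ/mol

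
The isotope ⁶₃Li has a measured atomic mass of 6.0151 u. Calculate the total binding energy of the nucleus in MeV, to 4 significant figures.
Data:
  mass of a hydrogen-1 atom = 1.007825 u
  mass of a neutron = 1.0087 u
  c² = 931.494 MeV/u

The nucleus contains 3 protons and 6 − 3 = 3 neutrons.
Mass of separated nucleons = 3(1.007825) + 3(1.0087) = 3.023475 + 3.0261 = 6.049575 u
Mass defect Δm = 6.049575 − 6.0151 = 0.034475 u
Binding energy = Δm·c² = 0.034475 × 931.494 MeV/u = 32.1133 MeV

32.11 MeV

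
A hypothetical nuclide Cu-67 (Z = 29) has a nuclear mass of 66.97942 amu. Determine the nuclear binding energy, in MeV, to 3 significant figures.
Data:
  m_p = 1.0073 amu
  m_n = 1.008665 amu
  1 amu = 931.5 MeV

The nucleus contains 29 protons and 67 − 29 = 38 neutrons.
Total constituent mass: 29 × 1.0073 + 38 × 1.008665 = 67.540970 amu
The mass defect is 67.540970 − 66.97942 = 0.561550 amu.
E_B = 0.561550 × 931.5 = 523.084 MeV

523 MeV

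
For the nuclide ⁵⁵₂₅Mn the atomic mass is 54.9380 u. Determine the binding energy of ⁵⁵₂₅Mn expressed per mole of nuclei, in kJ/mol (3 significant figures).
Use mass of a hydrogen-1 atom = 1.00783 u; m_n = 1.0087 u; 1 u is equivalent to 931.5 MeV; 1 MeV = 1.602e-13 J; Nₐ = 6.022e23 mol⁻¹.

The nucleus contains 25 protons and 55 − 25 = 30 neutrons.
Σm = 25·m(¹H) + 30·m_n = 25.19575 + 30.2610 = 55.45675 u
Δm = 55.45675 − 54.9380 = 0.51875 u
Converting to energy: 0.51875 u × 931.5 MeV/u = 483.216 MeV
Per nucleus in joules: 483.216 MeV × 1.602e-13 J/MeV = 7.7411e-11 J
Per mole: 7.7411e-11 J × 6.022e23 mol⁻¹ = 4.6617e+13 J/mol

4.66e+10 kJ/mol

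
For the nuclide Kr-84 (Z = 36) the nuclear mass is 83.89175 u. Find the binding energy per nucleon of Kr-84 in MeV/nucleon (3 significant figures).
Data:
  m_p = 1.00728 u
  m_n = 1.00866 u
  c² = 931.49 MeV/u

With 36 protons and 48 neutrons (A = 84):
Σm = 36·m_p + 48·m_n = 36.26208 + 48.41568 = 84.67776 u
The mass defect is 84.67776 − 83.89175 = 0.78601 u.
Binding energy = Δm·c² = 0.78601 × 931.49 MeV/u = 732.160 MeV
Dividing by A = 84 gives 8.716 MeV per nucleon.

8.72 MeV/nucleon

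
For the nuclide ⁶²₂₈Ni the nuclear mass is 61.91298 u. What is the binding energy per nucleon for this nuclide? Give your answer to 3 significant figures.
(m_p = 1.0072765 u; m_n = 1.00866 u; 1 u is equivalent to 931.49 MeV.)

8.79 MeV/nucleon

Total constituent mass: 28 × 1.0072765 + 34 × 1.00866 = 62.4981820 u
Mass defect Δm = 62.4981820 − 61.91298 = 0.5852020 u
E_B = 0.5852020 × 931.49 = 545.110 MeV
Per nucleon: 545.110 / 62 = 8.792 MeV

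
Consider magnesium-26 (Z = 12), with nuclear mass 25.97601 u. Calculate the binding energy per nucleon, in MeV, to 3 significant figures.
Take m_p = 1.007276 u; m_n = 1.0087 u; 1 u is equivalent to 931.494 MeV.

With 12 protons and 14 neutrons (A = 26):
Σm = 12·m_p + 14·m_n = 12.087312 + 14.1218 = 26.209112 u
Mass defect Δm = 26.209112 − 25.97601 = 0.233102 u
Binding energy = Δm·c² = 0.233102 × 931.494 MeV/u = 217.133 MeV
BE/A = 217.133 MeV / 26 = 8.351 MeV/nucleon

8.35 MeV/nucleon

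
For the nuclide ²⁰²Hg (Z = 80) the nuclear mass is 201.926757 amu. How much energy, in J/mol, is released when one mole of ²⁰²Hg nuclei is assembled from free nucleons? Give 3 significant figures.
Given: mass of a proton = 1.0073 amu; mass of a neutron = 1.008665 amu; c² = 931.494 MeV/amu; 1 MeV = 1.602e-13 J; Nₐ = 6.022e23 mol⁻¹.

1.54e+14 J/mol

Total constituent mass: 80 × 1.0073 + 122 × 1.008665 = 203.641130 amu
Δm = 203.641130 − 201.926757 = 1.714373 amu
E_B = 1.714373 × 931.494 = 1596.93 MeV
Per nucleus in joules: 1596.93 MeV × 1.602e-13 J/MeV = 2.5583e-10 J
Per mole: 2.5583e-10 J × 6.022e23 mol⁻¹ = 1.5406e+14 J/mol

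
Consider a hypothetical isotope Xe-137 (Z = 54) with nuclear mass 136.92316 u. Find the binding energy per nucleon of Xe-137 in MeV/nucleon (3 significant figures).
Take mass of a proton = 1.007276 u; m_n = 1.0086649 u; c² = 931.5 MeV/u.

8.08 MeV/nucleon

The nucleus contains 54 protons and 137 − 54 = 83 neutrons.
Mass of separated nucleons = 54(1.007276) + 83(1.0086649) = 54.392904 + 83.7191867 = 138.1120907 u
Mass defect Δm = 138.1120907 − 136.92316 = 1.1889307 u
Binding energy = Δm·c² = 1.1889307 × 931.5 MeV/u = 1107.49 MeV
Dividing by A = 137 gives 8.084 MeV per nucleon.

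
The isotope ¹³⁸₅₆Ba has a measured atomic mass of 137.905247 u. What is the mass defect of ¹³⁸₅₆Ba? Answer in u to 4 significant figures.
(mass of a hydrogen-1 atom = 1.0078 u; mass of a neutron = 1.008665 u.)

Z = 56, so N = A − Z = 138 − 56 = 82.
Total constituent mass: 56 × 1.0078 + 82 × 1.008665 = 139.147330 u
Δm = 139.147330 − 137.905247 = 1.242083 u

1.242 u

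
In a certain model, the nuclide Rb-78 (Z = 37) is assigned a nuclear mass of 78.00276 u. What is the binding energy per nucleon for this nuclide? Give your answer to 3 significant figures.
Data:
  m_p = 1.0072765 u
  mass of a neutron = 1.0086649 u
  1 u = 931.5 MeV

Mass of separated nucleons = 37(1.0072765) + 41(1.0086649) = 37.2692305 + 41.3552609 = 78.6244914 u
Mass defect Δm = 78.6244914 − 78.00276 = 0.6217314 u
Binding energy = Δm·c² = 0.6217314 × 931.5 MeV/u = 579.143 MeV
Per nucleon: 579.143 / 78 = 7.4249 MeV

7.42 MeV/nucleon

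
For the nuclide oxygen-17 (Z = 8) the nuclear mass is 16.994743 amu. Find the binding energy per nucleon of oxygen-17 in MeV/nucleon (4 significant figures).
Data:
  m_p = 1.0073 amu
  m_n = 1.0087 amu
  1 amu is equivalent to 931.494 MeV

7.778 MeV/nucleon

Total constituent mass: 8 × 1.0073 + 9 × 1.0087 = 17.1367 amu
Mass defect Δm = 17.1367 − 16.994743 = 0.141957 amu
E_B = 0.141957 × 931.494 = 132.232 MeV
Dividing by A = 17 gives 7.778 MeV per nucleon.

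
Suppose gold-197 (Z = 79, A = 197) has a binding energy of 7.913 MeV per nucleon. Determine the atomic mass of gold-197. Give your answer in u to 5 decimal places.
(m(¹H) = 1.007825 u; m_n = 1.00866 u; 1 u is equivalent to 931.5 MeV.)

Total binding energy = 197 × 7.913 = 1558.861 MeV
Mass defect = 1558.861 MeV / (931.5 MeV/u) = 1.6734954 u
Constituent mass = 79(1.007825) + 118(1.00866) = 198.640055 u
Atomic mass = 198.640055 − 1.6734954 = 196.9665596 u ≈ 196.96656 u (to 5 decimal places)

196.96656 u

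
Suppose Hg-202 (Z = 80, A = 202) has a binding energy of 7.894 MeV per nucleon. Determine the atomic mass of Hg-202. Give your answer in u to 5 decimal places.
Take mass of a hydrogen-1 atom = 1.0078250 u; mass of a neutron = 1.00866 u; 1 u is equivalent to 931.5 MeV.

Total binding energy = 202 × 7.894 = 1594.588 MeV
Mass defect = 1594.588 MeV / (931.5 MeV/u) = 1.7118497 u
Constituent mass = 80(1.0078250) + 122(1.00866) = 203.6825200 u
Atomic mass = 203.6825200 − 1.7118497 = 201.9706703 u ≈ 201.97067 u (to 5 decimal places)

201.97067 u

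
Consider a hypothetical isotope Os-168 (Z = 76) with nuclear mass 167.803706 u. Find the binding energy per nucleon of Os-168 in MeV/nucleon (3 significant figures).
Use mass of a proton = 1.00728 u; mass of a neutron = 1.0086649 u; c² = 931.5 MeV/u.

8.58 MeV/nucleon

The nucleus contains 76 protons and 168 − 76 = 92 neutrons.
Σm = 76·m_p + 92·m_n = 76.55328 + 92.7971708 = 169.3504508 u
Δm = 169.3504508 − 167.803706 = 1.5467448 u
E_B = 1.5467448 × 931.5 = 1440.79 MeV
BE/A = 1440.79 MeV / 168 = 8.576 MeV/nucleon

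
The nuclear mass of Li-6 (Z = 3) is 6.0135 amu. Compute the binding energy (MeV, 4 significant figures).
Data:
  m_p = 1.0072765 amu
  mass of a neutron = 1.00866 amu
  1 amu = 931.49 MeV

31.96 MeV

The nucleus contains 3 protons and 6 − 3 = 3 neutrons.
Mass of separated nucleons = 3(1.0072765) + 3(1.00866) = 3.0218295 + 3.02598 = 6.0478095 amu
Δm = 6.0478095 − 6.0135 = 0.0343095 amu
Converting to energy: 0.0343095 amu × 931.49 MeV/amu = 31.9590 MeV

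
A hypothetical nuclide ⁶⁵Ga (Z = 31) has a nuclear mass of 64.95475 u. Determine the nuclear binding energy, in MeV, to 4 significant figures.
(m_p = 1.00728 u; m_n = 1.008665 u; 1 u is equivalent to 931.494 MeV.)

526.8 MeV

Z = 31, so N = A − Z = 65 − 31 = 34.
Mass of separated nucleons = 31(1.00728) + 34(1.008665) = 31.22568 + 34.294610 = 65.520290 u
Mass defect Δm = 65.520290 − 64.95475 = 0.565540 u
Converting to energy: 0.565540 u × 931.494 MeV/u = 526.797 MeV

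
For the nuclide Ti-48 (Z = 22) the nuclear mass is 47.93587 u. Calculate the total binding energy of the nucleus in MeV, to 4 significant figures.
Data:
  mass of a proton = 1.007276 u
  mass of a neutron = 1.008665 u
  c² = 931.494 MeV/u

418.7 MeV

Z = 22, so N = A − Z = 48 − 22 = 26.
Mass of separated nucleons = 22(1.007276) + 26(1.008665) = 22.160072 + 26.225290 = 48.385362 u
Mass defect Δm = 48.385362 − 47.93587 = 0.449492 u
Converting to energy: 0.449492 u × 931.494 MeV/u = 418.699 MeV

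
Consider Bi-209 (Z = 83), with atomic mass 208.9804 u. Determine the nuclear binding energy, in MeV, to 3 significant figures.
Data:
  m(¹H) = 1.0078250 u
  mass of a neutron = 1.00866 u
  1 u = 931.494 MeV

With 83 protons and 126 neutrons (A = 209):
Total constituent mass: 83 × 1.0078250 + 126 × 1.00866 = 210.7406350 u
Mass defect Δm = 210.7406350 − 208.9804 = 1.7602350 u
Binding energy = Δm·c² = 1.7602350 × 931.494 MeV/u = 1639.65 MeV

1640 MeV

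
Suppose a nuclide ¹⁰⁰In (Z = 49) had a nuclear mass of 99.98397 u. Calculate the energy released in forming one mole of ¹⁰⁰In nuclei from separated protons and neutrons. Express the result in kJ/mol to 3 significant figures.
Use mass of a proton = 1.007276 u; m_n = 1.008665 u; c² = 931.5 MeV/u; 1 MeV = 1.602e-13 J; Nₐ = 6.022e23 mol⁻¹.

The nucleus contains 49 protons and 100 − 49 = 51 neutrons.
Total constituent mass: 49 × 1.007276 + 51 × 1.008665 = 100.798439 u
The mass defect is 100.798439 − 99.98397 = 0.814469 u.
Converting to energy: 0.814469 u × 931.5 MeV/u = 758.678 MeV
Per nucleus in joules: 758.678 MeV × 1.602e-13 J/MeV = 1.2154e-10 J
Per mole: 1.2154e-10 J × 6.022e23 mol⁻¹ = 7.3191e+13 J/mol

7.32e+10 kJ/mol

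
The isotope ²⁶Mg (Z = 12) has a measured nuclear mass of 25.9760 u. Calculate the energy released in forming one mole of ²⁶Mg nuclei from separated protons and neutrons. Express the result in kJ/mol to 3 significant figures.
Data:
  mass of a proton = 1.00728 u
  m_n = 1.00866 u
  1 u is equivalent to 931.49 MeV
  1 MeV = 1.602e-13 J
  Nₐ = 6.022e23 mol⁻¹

Z = 12, so N = A − Z = 26 − 12 = 14.
Total constituent mass: 12 × 1.00728 + 14 × 1.00866 = 26.20860 u
Δm = 26.20860 − 25.9760 = 0.23260 u
Converting to energy: 0.23260 u × 931.49 MeV/u = 216.665 MeV
Per nucleus in joules: 216.665 MeV × 1.602e-13 J/MeV = 3.4710e-11 J
Per mole: 3.4710e-11 J × 6.022e23 mol⁻¹ = 2.0902e+13 J/mol

2.09e+10 kJ/mol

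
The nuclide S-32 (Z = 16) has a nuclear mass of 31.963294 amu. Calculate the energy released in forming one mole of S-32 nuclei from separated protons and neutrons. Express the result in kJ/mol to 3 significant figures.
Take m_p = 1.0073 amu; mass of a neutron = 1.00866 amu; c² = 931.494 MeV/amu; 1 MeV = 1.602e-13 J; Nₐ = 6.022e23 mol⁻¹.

Σm = 16·m_p + 16·m_n = 16.1168 + 16.13856 = 32.25536 amu
Δm = 32.25536 − 31.963294 = 0.292066 amu
E_B = 0.292066 × 931.494 = 272.058 MeV
Per nucleus in joules: 272.058 MeV × 1.602e-13 J/MeV = 4.3584e-11 J
Per mole: 4.3584e-11 J × 6.022e23 mol⁻¹ = 2.6246e+13 J/mol

2.62e+10 kJ/mol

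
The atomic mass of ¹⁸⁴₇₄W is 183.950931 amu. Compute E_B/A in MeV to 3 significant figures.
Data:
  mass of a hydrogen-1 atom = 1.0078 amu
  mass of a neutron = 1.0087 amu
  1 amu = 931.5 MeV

8.02 MeV/nucleon

With 74 protons and 110 neutrons (A = 184):
Total constituent mass: 74 × 1.0078 + 110 × 1.0087 = 185.5342 amu
Δm = 185.5342 − 183.950931 = 1.583269 amu
E_B = 1.583269 × 931.5 = 1474.82 MeV
BE/A = 1474.82 MeV / 184 = 8.015 MeV/nucleon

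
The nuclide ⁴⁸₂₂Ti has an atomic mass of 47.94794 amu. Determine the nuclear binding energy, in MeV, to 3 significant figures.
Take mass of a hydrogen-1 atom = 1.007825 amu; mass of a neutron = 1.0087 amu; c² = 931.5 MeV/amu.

420 MeV

The nucleus contains 22 protons and 48 − 22 = 26 neutrons.
Total constituent mass: 22 × 1.007825 + 26 × 1.0087 = 48.398350 amu
Mass defect Δm = 48.398350 − 47.94794 = 0.450410 amu
Binding energy = Δm·c² = 0.450410 × 931.5 MeV/amu = 419.557 MeV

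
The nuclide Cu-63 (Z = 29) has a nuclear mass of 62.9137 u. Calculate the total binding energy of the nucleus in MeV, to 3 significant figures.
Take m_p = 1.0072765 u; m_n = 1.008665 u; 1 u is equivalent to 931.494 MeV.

551 MeV

The nucleus contains 29 protons and 63 − 29 = 34 neutrons.
Total constituent mass: 29 × 1.0072765 + 34 × 1.008665 = 63.5056285 u
The mass defect is 63.5056285 − 62.9137 = 0.5919285 u.
E_B = 0.5919285 × 931.494 = 551.378 MeV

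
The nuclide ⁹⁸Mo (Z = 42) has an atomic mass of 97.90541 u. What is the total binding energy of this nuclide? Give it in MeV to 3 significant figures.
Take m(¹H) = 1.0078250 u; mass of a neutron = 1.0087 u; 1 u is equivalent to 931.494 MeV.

Total constituent mass: 42 × 1.0078250 + 56 × 1.0087 = 98.8158500 u
Δm = 98.8158500 − 97.90541 = 0.9104400 u
Converting to energy: 0.9104400 u × 931.494 MeV/u = 848.069 MeV

848 MeV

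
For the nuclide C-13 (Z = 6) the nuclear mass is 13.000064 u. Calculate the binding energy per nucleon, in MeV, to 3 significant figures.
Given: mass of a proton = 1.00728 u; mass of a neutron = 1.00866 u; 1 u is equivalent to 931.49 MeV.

The nucleus contains 6 protons and 13 − 6 = 7 neutrons.
Mass of separated nucleons = 6(1.00728) + 7(1.00866) = 6.04368 + 7.06062 = 13.10430 u
The mass defect is 13.10430 − 13.000064 = 0.104236 u.
Converting to energy: 0.104236 u × 931.49 MeV/u = 97.0948 MeV
Per nucleon: 97.0948 / 13 = 7.469 MeV

7.47 MeV/nucleon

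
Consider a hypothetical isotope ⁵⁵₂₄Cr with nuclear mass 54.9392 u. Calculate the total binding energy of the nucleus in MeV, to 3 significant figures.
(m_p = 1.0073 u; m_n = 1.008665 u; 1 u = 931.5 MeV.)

470 MeV

With 24 protons and 31 neutrons (A = 55):
Total constituent mass: 24 × 1.0073 + 31 × 1.008665 = 55.443815 u
The mass defect is 55.443815 − 54.9392 = 0.504615 u.
Binding energy = Δm·c² = 0.504615 × 931.5 MeV/u = 470.049 MeV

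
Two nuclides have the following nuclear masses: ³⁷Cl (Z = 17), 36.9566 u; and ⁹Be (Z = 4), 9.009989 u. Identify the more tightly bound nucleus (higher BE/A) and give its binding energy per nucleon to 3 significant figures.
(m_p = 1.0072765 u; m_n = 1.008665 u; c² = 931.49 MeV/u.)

³⁷Cl; 8.57 MeV/nucleon

³⁷Cl: Σm = 17(1.0072765) + 20(1.008665) = 37.2970005 u; Δm = 0.3404005 u; E_B = 317.08 MeV; E_B/A = 8.570 MeV
⁹Be: Σm = 4(1.0072765) + 5(1.008665) = 9.0724310 u; Δm = 0.0624420 u; E_B = 58.164 MeV; E_B/A = 6.463 MeV
³⁷Cl has the higher binding energy per nucleon, so it is the more tightly bound nucleus.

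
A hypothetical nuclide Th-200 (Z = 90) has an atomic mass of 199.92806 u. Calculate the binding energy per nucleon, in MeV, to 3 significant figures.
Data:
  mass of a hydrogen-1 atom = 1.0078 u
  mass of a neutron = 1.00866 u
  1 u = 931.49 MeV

With 90 protons and 110 neutrons (A = 200):
Mass of separated nucleons = 90(1.0078) + 110(1.00866) = 90.7020 + 110.95260 = 201.65460 u
Mass defect Δm = 201.65460 − 199.92806 = 1.72654 u
Converting to energy: 1.72654 u × 931.49 MeV/u = 1608.25 MeV
Dividing by A = 200 gives 8.041 MeV per nucleon.

8.04 MeV/nucleon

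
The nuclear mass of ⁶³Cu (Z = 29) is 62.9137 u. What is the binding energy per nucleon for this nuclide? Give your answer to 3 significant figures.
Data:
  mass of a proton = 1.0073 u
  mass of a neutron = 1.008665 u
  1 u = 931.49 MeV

The nucleus contains 29 protons and 63 − 29 = 34 neutrons.
Mass of separated nucleons = 29(1.0073) + 34(1.008665) = 29.2117 + 34.294610 = 63.506310 u
Mass defect Δm = 63.506310 − 62.9137 = 0.592610 u
Binding energy = Δm·c² = 0.592610 × 931.49 MeV/u = 552.010 MeV
Dividing by A = 63 gives 8.762 MeV per nucleon.

8.76 MeV/nucleon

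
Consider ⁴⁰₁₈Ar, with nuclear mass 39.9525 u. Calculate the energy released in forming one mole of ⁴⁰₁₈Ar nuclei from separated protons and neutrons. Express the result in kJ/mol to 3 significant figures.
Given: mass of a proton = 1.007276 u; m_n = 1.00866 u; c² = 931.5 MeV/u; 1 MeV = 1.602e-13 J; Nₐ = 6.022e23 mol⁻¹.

3.32e+10 kJ/mol

Z = 18, so N = A − Z = 40 − 18 = 22.
Σm = 18·m_p + 22·m_n = 18.130968 + 22.19052 = 40.321488 u
Δm = 40.321488 − 39.9525 = 0.368988 u
Converting to energy: 0.368988 u × 931.5 MeV/u = 343.712 MeV
Per nucleus in joules: 343.712 MeV × 1.602e-13 J/MeV = 5.5063e-11 J
Per mole: 5.5063e-11 J × 6.022e23 mol⁻¹ = 3.3159e+13 J/mol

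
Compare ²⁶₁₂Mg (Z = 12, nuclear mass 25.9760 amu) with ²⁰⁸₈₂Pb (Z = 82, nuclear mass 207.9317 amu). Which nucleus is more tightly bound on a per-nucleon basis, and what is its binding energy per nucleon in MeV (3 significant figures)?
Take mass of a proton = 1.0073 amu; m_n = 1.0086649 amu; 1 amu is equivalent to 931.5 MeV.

²⁶₁₂Mg: Σm = 12(1.0073) + 14(1.0086649) = 26.2089086 amu; Δm = 0.2329086 amu; E_B = 216.95 MeV; E_B/A = 8.344 MeV
²⁰⁸₈₂Pb: Σm = 82(1.0073) + 126(1.0086649) = 209.6903774 amu; Δm = 1.7586774 amu; E_B = 1638.2 MeV; E_B/A = 7.876 MeV
²⁶₁₂Mg has the higher binding energy per nucleon, so it is the more tightly bound nucleus.

²⁶₁₂Mg; 8.34 MeV/nucleon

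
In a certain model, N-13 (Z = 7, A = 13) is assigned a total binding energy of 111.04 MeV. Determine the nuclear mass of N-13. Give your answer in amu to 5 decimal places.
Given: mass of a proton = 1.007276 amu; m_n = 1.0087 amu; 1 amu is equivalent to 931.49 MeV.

12.98393 amu

Mass defect = 111.04 MeV / (931.49 MeV/amu) = 0.1192069 amu
Constituent mass = 7(1.007276) + 6(1.0087) = 13.103132 amu
Nuclear mass = 13.103132 − 0.1192069 = 12.9839251 amu ≈ 12.98393 amu (to 5 decimal places)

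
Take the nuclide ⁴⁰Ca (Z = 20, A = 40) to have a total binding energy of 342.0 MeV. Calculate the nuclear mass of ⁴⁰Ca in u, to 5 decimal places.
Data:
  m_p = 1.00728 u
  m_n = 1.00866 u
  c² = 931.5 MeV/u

Mass defect = 342.0 MeV / (931.5 MeV/u) = 0.3671498 u
Constituent mass = 20(1.00728) + 20(1.00866) = 40.31880 u
Nuclear mass = 40.31880 − 0.3671498 = 39.9516502 u ≈ 39.95165 u (to 5 decimal places)

39.95165 u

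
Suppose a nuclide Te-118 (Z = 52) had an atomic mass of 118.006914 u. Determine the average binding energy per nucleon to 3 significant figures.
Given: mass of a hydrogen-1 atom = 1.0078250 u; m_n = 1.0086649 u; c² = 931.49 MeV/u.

7.67 MeV/nucleon

With 52 protons and 66 neutrons (A = 118):
Mass of separated nucleons = 52(1.0078250) + 66(1.0086649) = 52.4069000 + 66.5718834 = 118.9787834 u
The mass defect is 118.9787834 − 118.006914 = 0.9718694 u.
Converting to energy: 0.9718694 u × 931.49 MeV/u = 905.287 MeV
BE/A = 905.287 MeV / 118 = 7.672 MeV/nucleon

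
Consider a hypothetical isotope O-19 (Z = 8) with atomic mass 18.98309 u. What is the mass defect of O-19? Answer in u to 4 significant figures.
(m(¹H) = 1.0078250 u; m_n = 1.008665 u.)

0.1748 u

Z = 8, so N = A − Z = 19 − 8 = 11.
Total constituent mass: 8 × 1.0078250 + 11 × 1.008665 = 19.1579150 u
Δm = 19.1579150 − 18.98309 = 0.1748250 u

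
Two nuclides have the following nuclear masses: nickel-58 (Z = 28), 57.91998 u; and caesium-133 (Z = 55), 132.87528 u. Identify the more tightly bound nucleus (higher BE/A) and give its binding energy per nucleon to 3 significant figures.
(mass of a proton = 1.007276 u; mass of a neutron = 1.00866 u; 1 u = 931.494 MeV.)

nickel-58; 8.73 MeV/nucleon

nickel-58: Σm = 28(1.007276) + 30(1.00866) = 58.463528 u; Δm = 0.543548 u; E_B = 506.312 MeV; E_B/A = 8.730 MeV
caesium-133: Σm = 55(1.007276) + 78(1.00866) = 134.075660 u; Δm = 1.200380 u; E_B = 1118.1 MeV; E_B/A = 8.407 MeV
nickel-58 has the higher binding energy per nucleon, so it is the more tightly bound nucleus.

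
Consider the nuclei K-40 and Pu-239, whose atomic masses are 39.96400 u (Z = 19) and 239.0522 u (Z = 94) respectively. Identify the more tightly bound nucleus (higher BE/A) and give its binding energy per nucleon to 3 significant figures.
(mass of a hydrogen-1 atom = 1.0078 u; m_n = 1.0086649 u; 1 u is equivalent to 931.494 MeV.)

K-40; 8.53 MeV/nucleon

K-40: Σm = 19(1.0078) + 21(1.0086649) = 40.3301629 u; Δm = 0.3661629 u; E_B = 341.08 MeV; E_B/A = 8.527 MeV
Pu-239: Σm = 94(1.0078) + 145(1.0086649) = 240.9896105 u; Δm = 1.9374105 u; E_B = 1804.7 MeV; E_B/A = 7.551 MeV
K-40 has the higher binding energy per nucleon, so it is the more tightly bound nucleus.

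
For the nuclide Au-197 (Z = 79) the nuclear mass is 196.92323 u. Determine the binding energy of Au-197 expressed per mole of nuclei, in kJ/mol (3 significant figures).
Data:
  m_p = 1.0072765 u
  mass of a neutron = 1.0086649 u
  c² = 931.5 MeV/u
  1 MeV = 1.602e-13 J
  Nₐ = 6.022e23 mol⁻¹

Total constituent mass: 79 × 1.0072765 + 118 × 1.0086649 = 198.5973017 u
The mass defect is 198.5973017 − 196.92323 = 1.6740717 u.
Binding energy = Δm·c² = 1.6740717 × 931.5 MeV/u = 1559.40 MeV
Per nucleus in joules: 1559.40 MeV × 1.602e-13 J/MeV = 2.4982e-10 J
Per mole: 2.4982e-10 J × 6.022e23 mol⁻¹ = 1.5044e+14 J/mol

1.50e+11 kJ/mol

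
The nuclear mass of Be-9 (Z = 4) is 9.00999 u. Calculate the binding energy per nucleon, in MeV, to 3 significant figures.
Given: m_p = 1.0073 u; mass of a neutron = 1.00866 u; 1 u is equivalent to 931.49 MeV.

Mass of separated nucleons = 4(1.0073) + 5(1.00866) = 4.0292 + 5.04330 = 9.07250 u
The mass defect is 9.07250 − 9.00999 = 0.06251 u.
Binding energy = Δm·c² = 0.06251 × 931.49 MeV/u = 58.2274 MeV
BE/A = 58.2274 MeV / 9 = 6.470 MeV/nucleon

6.47 MeV/nucleon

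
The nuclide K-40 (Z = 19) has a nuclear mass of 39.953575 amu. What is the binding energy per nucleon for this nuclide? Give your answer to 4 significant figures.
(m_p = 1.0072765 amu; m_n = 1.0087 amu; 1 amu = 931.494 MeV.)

With 19 protons and 21 neutrons (A = 40):
Mass of separated nucleons = 19(1.0072765) + 21(1.0087) = 19.1382535 + 21.1827 = 40.3209535 amu
Mass defect Δm = 40.3209535 − 39.953575 = 0.3673785 amu
Converting to energy: 0.3673785 amu × 931.494 MeV/amu = 342.211 MeV
Per nucleon: 342.211 / 40 = 8.555 MeV

8.555 MeV/nucleon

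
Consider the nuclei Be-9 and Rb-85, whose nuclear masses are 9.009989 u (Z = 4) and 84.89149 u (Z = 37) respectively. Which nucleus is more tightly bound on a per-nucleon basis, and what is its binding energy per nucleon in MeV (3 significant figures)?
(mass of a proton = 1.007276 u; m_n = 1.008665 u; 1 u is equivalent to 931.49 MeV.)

Rb-85; 8.70 MeV/nucleon

Be-9: Σm = 4(1.007276) + 5(1.008665) = 9.072429 u; Δm = 0.062440 u; E_B = 58.162 MeV; E_B/A = 6.462 MeV
Rb-85: Σm = 37(1.007276) + 48(1.008665) = 85.685132 u; Δm = 0.793642 u; E_B = 739.27 MeV; E_B/A = 8.697 MeV
Rb-85 has the higher binding energy per nucleon, so it is the more tightly bound nucleus.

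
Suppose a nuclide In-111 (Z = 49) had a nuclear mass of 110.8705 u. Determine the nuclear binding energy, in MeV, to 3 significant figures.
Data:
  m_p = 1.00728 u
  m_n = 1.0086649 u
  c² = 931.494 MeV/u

With 49 protons and 62 neutrons (A = 111):
Σm = 49·m_p + 62·m_n = 49.35672 + 62.5372238 = 111.8939438 u
The mass defect is 111.8939438 − 110.8705 = 1.0234438 u.
Binding energy = Δm·c² = 1.0234438 × 931.494 MeV/u = 953.332 MeV

953 MeV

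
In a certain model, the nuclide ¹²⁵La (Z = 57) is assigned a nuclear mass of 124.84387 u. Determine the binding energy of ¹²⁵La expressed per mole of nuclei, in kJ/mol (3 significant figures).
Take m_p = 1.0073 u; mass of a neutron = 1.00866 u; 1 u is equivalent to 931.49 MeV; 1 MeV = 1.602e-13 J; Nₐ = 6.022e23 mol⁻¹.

1.04e+11 kJ/mol

The nucleus contains 57 protons and 125 − 57 = 68 neutrons.
Σm = 57·m_p + 68·m_n = 57.4161 + 68.58888 = 126.00498 u
Δm = 126.00498 − 124.84387 = 1.16111 u
Converting to energy: 1.16111 u × 931.49 MeV/u = 1081.56 MeV
Per nucleus in joules: 1081.56 MeV × 1.602e-13 J/MeV = 1.7327e-10 J
Per mole: 1.7327e-10 J × 6.022e23 mol⁻¹ = 1.0434e+14 J/mol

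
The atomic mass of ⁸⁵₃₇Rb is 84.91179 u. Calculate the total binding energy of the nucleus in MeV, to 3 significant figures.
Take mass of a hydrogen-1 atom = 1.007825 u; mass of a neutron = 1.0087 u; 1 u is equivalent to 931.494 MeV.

With 37 protons and 48 neutrons (A = 85):
Mass of separated nucleons = 37(1.007825) + 48(1.0087) = 37.289525 + 48.4176 = 85.707125 u
The mass defect is 85.707125 − 84.91179 = 0.795335 u.
Converting to energy: 0.795335 u × 931.494 MeV/u = 740.850 MeV

741 MeV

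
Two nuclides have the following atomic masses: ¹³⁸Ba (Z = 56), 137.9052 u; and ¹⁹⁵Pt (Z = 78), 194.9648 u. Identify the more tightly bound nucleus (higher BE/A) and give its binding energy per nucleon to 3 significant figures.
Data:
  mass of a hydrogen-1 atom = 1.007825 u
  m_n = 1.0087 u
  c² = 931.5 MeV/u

¹³⁸Ba; 8.41 MeV/nucleon

¹³⁸Ba: Σm = 56(1.007825) + 82(1.0087) = 139.151600 u; Δm = 1.246400 u; E_B = 1161.0 MeV; E_B/A = 8.413 MeV
¹⁹⁵Pt: Σm = 78(1.007825) + 117(1.0087) = 196.628250 u; Δm = 1.663450 u; E_B = 1549.5 MeV; E_B/A = 7.946 MeV
¹³⁸Ba has the higher binding energy per nucleon, so it is the more tightly bound nucleus.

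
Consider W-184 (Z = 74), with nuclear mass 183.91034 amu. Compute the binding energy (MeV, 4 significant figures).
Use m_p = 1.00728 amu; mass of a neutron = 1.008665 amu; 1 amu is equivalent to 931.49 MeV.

Z = 74, so N = A − Z = 184 − 74 = 110.
Σm = 74·m_p + 110·m_n = 74.53872 + 110.953150 = 185.491870 amu
The mass defect is 185.491870 − 183.91034 = 1.581530 amu.
E_B = 1.581530 × 931.49 = 1473.18 MeV

1473 MeV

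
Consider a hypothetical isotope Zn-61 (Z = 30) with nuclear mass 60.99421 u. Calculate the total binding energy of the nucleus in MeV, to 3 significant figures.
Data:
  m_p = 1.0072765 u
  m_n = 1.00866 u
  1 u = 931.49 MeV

459 MeV

The nucleus contains 30 protons and 61 − 30 = 31 neutrons.
Mass of separated nucleons = 30(1.0072765) + 31(1.00866) = 30.2182950 + 31.26846 = 61.4867550 u
Δm = 61.4867550 − 60.99421 = 0.4925450 u
Converting to energy: 0.4925450 u × 931.49 MeV/u = 458.801 MeV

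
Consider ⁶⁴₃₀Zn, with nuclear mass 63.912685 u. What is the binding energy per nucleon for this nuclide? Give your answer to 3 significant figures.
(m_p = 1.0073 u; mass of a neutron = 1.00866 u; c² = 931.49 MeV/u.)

Z = 30, so N = A − Z = 64 − 30 = 34.
Total constituent mass: 30 × 1.0073 + 34 × 1.00866 = 64.51344 u
Δm = 64.51344 − 63.912685 = 0.600755 u
Converting to energy: 0.600755 u × 931.49 MeV/u = 559.597 MeV
BE/A = 559.597 MeV / 64 = 8.744 MeV/nucleon

8.74 MeV/nucleon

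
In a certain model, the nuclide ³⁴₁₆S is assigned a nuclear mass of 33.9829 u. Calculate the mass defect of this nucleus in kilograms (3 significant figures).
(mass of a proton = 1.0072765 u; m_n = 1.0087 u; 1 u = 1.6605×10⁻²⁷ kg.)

4.82e-28 kg

Σm = 16·m_p + 18·m_n = 16.1164240 + 18.1566 = 34.2730240 u
The mass defect is 34.2730240 − 33.9829 = 0.2901240 u.
In SI units: 0.2901240 u × 1.6605×10⁻²⁷ kg/u = 4.8175e-28 kg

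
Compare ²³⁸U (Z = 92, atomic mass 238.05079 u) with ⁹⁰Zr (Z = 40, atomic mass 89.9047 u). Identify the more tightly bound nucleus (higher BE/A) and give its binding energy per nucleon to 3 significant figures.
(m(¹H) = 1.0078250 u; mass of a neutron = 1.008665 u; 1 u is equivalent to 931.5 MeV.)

²³⁸U: Σm = 92(1.0078250) + 146(1.008665) = 239.9849900 u; Δm = 1.9342000 u; E_B = 1801.7 MeV; E_B/A = 7.570 MeV
⁹⁰Zr: Σm = 40(1.0078250) + 50(1.008665) = 90.7462500 u; Δm = 0.8415500 u; E_B = 783.90 MeV; E_B/A = 8.710 MeV
⁹⁰Zr has the higher binding energy per nucleon, so it is the more tightly bound nucleus.

⁹⁰Zr; 8.71 MeV/nucleon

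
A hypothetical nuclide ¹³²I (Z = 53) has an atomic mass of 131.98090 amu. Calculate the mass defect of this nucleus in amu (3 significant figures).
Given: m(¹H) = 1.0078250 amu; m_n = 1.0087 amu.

The nucleus contains 53 protons and 132 − 53 = 79 neutrons.
Total constituent mass: 53 × 1.0078250 + 79 × 1.0087 = 133.1020250 amu
Mass defect Δm = 133.1020250 − 131.98090 = 1.1211250 amu

1.12 amu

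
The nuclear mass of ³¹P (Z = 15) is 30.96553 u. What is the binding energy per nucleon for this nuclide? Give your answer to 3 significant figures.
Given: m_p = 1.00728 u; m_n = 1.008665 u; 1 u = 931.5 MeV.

8.48 MeV/nucleon

Σm = 15·m_p + 16·m_n = 15.10920 + 16.138640 = 31.247840 u
Δm = 31.247840 − 30.96553 = 0.282310 u
Converting to energy: 0.282310 u × 931.5 MeV/u = 262.972 MeV
Per nucleon: 262.972 / 31 = 8.483 MeV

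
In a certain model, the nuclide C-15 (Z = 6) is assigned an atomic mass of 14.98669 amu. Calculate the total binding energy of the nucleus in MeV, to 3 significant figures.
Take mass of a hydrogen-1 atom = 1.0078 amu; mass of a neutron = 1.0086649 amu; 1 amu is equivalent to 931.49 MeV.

129 MeV

The nucleus contains 6 protons and 15 − 6 = 9 neutrons.
Mass of separated nucleons = 6(1.0078) + 9(1.0086649) = 6.0468 + 9.0779841 = 15.1247841 amu
The mass defect is 15.1247841 − 14.98669 = 0.1380941 amu.
Binding energy = Δm·c² = 0.1380941 × 931.49 MeV/amu = 128.633 MeV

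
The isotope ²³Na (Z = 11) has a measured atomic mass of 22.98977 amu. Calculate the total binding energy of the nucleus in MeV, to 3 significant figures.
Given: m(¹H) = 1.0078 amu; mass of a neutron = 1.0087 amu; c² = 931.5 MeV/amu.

187 MeV

With 11 protons and 12 neutrons (A = 23):
Total constituent mass: 11 × 1.0078 + 12 × 1.0087 = 23.1902 amu
Mass defect Δm = 23.1902 − 22.98977 = 0.20043 amu
E_B = 0.20043 × 931.5 = 186.701 MeV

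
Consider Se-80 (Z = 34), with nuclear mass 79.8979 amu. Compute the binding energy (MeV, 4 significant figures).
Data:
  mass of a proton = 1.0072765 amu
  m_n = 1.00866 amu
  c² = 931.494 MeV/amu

696.6 MeV

Total constituent mass: 34 × 1.0072765 + 46 × 1.00866 = 80.6457610 amu
Δm = 80.6457610 − 79.8979 = 0.7478610 amu
E_B = 0.7478610 × 931.494 = 696.628 MeV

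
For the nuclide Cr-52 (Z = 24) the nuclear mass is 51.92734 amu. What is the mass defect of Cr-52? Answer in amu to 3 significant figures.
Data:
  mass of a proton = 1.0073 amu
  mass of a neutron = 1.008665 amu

0.490 amu

The nucleus contains 24 protons and 52 − 24 = 28 neutrons.
Mass of separated nucleons = 24(1.0073) + 28(1.008665) = 24.1752 + 28.242620 = 52.417820 amu
Δm = 52.417820 − 51.92734 = 0.490480 amu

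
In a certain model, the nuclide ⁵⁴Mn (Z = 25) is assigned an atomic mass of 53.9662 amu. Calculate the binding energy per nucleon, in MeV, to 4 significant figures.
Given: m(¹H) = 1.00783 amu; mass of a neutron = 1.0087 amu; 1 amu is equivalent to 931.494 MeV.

With 25 protons and 29 neutrons (A = 54):
Total constituent mass: 25 × 1.00783 + 29 × 1.0087 = 54.44805 amu
The mass defect is 54.44805 − 53.9662 = 0.48185 amu.
Converting to energy: 0.48185 amu × 931.494 MeV/amu = 448.840 MeV
Per nucleon: 448.840 / 54 = 8.312 MeV

8.312 MeV/nucleon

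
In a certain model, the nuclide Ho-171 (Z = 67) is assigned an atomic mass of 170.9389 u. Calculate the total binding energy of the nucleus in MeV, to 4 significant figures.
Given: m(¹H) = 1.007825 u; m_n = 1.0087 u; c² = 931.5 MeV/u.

1388 MeV

Z = 67, so N = A − Z = 171 − 67 = 104.
Total constituent mass: 67 × 1.007825 + 104 × 1.0087 = 172.429075 u
Mass defect Δm = 172.429075 − 170.9389 = 1.490175 u
Converting to energy: 1.490175 u × 931.5 MeV/u = 1388.10 MeV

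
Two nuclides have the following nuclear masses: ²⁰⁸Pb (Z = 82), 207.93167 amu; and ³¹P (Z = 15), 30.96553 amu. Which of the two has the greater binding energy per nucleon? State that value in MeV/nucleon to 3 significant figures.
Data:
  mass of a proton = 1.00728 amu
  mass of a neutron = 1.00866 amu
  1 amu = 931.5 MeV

³¹P; 8.48 MeV/nucleon

²⁰⁸Pb: Σm = 82(1.00728) + 126(1.00866) = 209.68812 amu; Δm = 1.75645 amu; E_B = 1636.1 MeV; E_B/A = 7.866 MeV
³¹P: Σm = 15(1.00728) + 16(1.00866) = 31.24776 amu; Δm = 0.28223 amu; E_B = 262.90 MeV; E_B/A = 8.481 MeV
³¹P has the higher binding energy per nucleon, so it is the more tightly bound nucleus.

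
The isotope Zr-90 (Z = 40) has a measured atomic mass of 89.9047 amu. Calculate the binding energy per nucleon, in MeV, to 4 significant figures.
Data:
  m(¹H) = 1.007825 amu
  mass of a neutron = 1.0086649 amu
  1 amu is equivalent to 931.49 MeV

8.710 MeV/nucleon

Total constituent mass: 40 × 1.007825 + 50 × 1.0086649 = 90.7462450 amu
Mass defect Δm = 90.7462450 − 89.9047 = 0.8415450 amu
Binding energy = Δm·c² = 0.8415450 × 931.49 MeV/amu = 783.891 MeV
Per nucleon: 783.891 / 90 = 8.710 MeV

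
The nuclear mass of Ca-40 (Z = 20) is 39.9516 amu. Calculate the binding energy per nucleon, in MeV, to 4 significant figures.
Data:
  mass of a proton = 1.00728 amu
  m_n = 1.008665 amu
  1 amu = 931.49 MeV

Z = 20, so N = A − Z = 40 − 20 = 20.
Mass of separated nucleons = 20(1.00728) + 20(1.008665) = 20.14560 + 20.173300 = 40.318900 amu
Mass defect Δm = 40.318900 − 39.9516 = 0.367300 amu
Converting to energy: 0.367300 amu × 931.49 MeV/amu = 342.136 MeV
Per nucleon: 342.136 / 40 = 8.553 MeV

8.553 MeV/nucleon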